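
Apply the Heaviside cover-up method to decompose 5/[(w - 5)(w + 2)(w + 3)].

Cover (w - 5), w=5: A = 5/[(5 + 2)(5 + 3)] = 5/56. Cover (w + 2), w=-2: B = 5/[(-2 - 5)(-2 + 3)] = -5/7. Cover (w + 3), w=-3: C = 5/[(-3 - 5)(-3 + 2)] = 5/8.
Result: (5/56)/(w - 5) - (5/7)/(w + 2) + (5/8)/(w + 3)


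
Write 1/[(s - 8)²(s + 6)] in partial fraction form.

Cover-up at s=-6: R = 1/(-6 - 8)² = 1/196. Cover-up at s=8: Q = 1/(8 + 6) = 1/14. Comparing s² coeff: P = -R = -1/196
Result: (-1/196)/(s - 8) + (1/14)/(s - 8)² + (1/196)/(s + 6)


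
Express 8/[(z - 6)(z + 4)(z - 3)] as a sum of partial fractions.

Using cover-up method: α = 4/15, β = 4/35, γ = -8/21
Result: (4/15)/(z - 6) + (4/35)/(z + 4) - (8/21)/(z - 3)


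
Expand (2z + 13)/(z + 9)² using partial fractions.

(2z + 13) = α(z + 9) + β. At z = -9: β = 2·(-9) + 13 = -5. Coeff of z: α = 2
Result: 2/(z + 9) - 5/(z + 9)²


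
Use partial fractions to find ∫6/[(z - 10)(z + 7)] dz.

Decompose: 6/[(z - 10)(z + 7)] = (6/17)/(z - 10) - (6/17)/(z + 7). Integrate each term: (6/17) ln|(z - 10)| - (6/17) ln|(z + 7)| + C


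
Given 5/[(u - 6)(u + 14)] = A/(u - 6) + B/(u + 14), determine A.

Cover-up at u = 6: A = 5/(6 + 14) = 5/20 = 1/4


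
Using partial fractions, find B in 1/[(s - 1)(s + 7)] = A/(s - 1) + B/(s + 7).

Cover-up at s = -7: B = 1/(-7 - 1) = -1/8


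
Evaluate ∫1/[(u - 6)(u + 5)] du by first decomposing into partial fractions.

Decompose: 1/[(u - 6)(u + 5)] = (1/11)/(u - 6) - (1/11)/(u + 5). Integrate each term: (1/11) ln|(u - 6)| - (1/11) ln|(u + 5)| + C


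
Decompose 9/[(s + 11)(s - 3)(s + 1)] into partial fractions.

Using cover-up method: A = 9/140, B = 9/56, C = -9/40
Result: (9/140)/(s + 11) + (9/56)/(s - 3) - (9/40)/(s + 1)


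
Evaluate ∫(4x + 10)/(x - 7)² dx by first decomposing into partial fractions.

Decompose: A = 4, B = 4·7 + 10 = 38, so (4x + 10)/(x - 7)² = 4/(x - 7) + 38/(x - 7)². Integrate: ∫ A/(x - 7) dx = 4 ln|(x - 7)|; ∫ B/(x - 7)² dx = -38/(x - 7). Sum: 4 ln|(x - 7)| - 38/(x - 7) + C


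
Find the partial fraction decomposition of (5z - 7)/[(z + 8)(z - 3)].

At z=-8: A = (5·(-8) - 7)/(-8 - 3) = 47/11. At z=3: B = (5·3 - 7)/(3 + 8) = 8/11
Result: (47/11)/(z + 8) + (8/11)/(z - 3)


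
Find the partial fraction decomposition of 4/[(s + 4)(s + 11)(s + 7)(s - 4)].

Using Heaviside cover-up: (-1/42)/(s + 4) - (1/105)/(s + 11) + (1/33)/(s + 7) + (1/330)/(s - 4)


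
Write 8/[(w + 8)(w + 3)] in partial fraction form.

8/(w + 8)(w + 3) = α/(w + 8) + β/(w + 3). α = 8/(-8 + 3) = -8/5, β = 8/(-3 + 8) = 8/5
Result: (-8/5)/(w + 8) + (8/5)/(w + 3)


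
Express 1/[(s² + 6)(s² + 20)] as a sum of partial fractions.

Coefficient matching gives P = R = 0, Q = 1/(20-6) = 1/14, S = -Q = -1/14
Result: (1/14)/(s² + 6) - (1/14)/(s² + 20)


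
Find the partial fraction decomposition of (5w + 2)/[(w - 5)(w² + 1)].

At w=5: α = (5·5 + 2)/(5² + 1) = 27/26. β = -α = -27/26, γ = 5 - 5·α = -5/26
Result: (27/26)/(w - 5) - ((27/26)w + 5/26)/(w² + 1)


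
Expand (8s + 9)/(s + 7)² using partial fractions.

(8s + 9) = A(s + 7) + B. At s = -7: B = 8·(-7) + 9 = -47. Coeff of s: A = 8
Result: 8/(s + 7) - 47/(s + 7)²


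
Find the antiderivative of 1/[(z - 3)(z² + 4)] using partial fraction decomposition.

Cover-up at z=3: A = 1/(3²+4) = 1/13. Coeff matching: B = -1/13, C = -3/13. Decomposition: (1/13)/(z - 3) - ((1/13)z + 3/13)/(z² + 4). Integrate: linear → ln, quadratic → (1/2)ln + arctan: (1/13) ln|(z - 3)| - (1/26) ln(z² + 4) - (3/26) arctan(z/2) + C


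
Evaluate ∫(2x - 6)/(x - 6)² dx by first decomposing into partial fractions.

Decompose: A = 2, B = 2·6 - 6 = 6, so (2x - 6)/(x - 6)² = 2/(x - 6) + 6/(x - 6)². Integrate: ∫ A/(x - 6) dx = 2 ln|(x - 6)|; ∫ B/(x - 6)² dx = -6/(x - 6). Sum: 2 ln|(x - 6)| - 6/(x - 6) + C


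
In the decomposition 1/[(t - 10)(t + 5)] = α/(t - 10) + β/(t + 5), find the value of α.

Cover-up at t = 10: α = 1/(10 + 5) = 1/15


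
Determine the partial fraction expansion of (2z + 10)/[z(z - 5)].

At z=0: α = (2·0 + 10)/(0 - 5) = -2. At z=5: β = (2·5 + 10)/(5 - 0) = 4
Result: -2/z + 4/(z - 5)


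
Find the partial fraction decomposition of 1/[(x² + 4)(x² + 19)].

Coefficient matching gives P = R = 0, Q = 1/(19-4) = 1/15, S = -Q = -1/15
Result: (1/15)/(x² + 4) - (1/15)/(x² + 19)


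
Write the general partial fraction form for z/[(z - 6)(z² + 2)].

Linear + irreducible quadratic: A/(z - 6) + (Bz + C)/(z² + 2)


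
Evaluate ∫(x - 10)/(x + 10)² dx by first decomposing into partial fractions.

Decompose: P = 1, Q = 1·(-10) - 10 = -20, so (x - 10)/(x + 10)² = 1/(x + 10) - 20/(x + 10)². Integrate: ∫ P/(x + 10) dx = ln|(x + 10)|; ∫ Q/(x + 10)² dx = 20/(x + 10). Sum: ln|(x + 10)| + 20/(x + 10) + C


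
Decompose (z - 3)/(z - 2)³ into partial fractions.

(z - 3) = A(z - 2)² + B(z - 2) + C. At z = 2: C = 1·2 - 3 = -1. Coefficients: A = 0, B = 1
Result: 1/(z - 2)² - 1/(z - 2)³


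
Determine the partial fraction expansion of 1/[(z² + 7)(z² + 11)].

Coefficient matching gives α = γ = 0, β = 1/(11-7) = 1/4, δ = -β = -1/4
Result: (1/4)/(z² + 7) - (1/4)/(z² + 11)


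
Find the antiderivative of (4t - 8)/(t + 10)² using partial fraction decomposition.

Decompose: α = 4, β = 4·(-10) - 8 = -48, so (4t - 8)/(t + 10)² = 4/(t + 10) - 48/(t + 10)². Integrate: ∫ α/(t + 10) dt = 4 ln|(t + 10)|; ∫ β/(t + 10)² dt = 48/(t + 10). Sum: 4 ln|(t + 10)| + 48/(t + 10) + C


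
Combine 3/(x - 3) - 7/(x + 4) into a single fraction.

Common denominator (x - 3)(x + 4). Numerator: 3(x + 4) - 7(x - 3) = (3x + 12) - (7x - 21) = -4x + 33
Result: (-4x + 33)/[(x - 3)(x + 4)]


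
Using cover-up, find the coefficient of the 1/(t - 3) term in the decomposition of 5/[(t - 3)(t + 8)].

Cover (t - 3), set t=3: 5/((t + 8) at t=3) = 5/(11) = 5/11


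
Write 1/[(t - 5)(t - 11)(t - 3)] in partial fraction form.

Using cover-up method: α = -1/12, β = 1/48, γ = 1/16
Result: (-1/12)/(t - 5) + (1/48)/(t - 11) + (1/16)/(t - 3)


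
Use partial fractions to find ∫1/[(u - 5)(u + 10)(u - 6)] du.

Cover-up: A = -1/15, B = 1/240, C = 1/16. Decomposition: (-1/15)/(u - 5) + (1/240)/(u + 10) + (1/16)/(u - 6). Integrate each term: (-1/15) ln|(u - 5)| + (1/240) ln|(u + 10)| + (1/16) ln|(u - 6)| + C


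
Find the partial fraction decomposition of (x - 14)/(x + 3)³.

(x - 14) = α(x + 3)² + β(x + 3) + γ. At x = -3: γ = 1·(-3) - 14 = -17. Coefficients: α = 0, β = 1
Result: 1/(x + 3)² - 17/(x + 3)³


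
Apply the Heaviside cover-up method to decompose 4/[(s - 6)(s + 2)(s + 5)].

Cover (s - 6), s=6: A = 4/[(6 + 2)(6 + 5)] = 1/22. Cover (s + 2), s=-2: B = 4/[(-2 - 6)(-2 + 5)] = -1/6. Cover (s + 5), s=-5: C = 4/[(-5 - 6)(-5 + 2)] = 4/33.
Result: (1/22)/(s - 6) - (1/6)/(s + 2) + (4/33)/(s + 5)


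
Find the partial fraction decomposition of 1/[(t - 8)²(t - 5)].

Cover-up at t=5: γ = 1/(5 - 8)² = 1/9. Cover-up at t=8: β = 1/(8 - 5) = 1/3. Comparing t² coeff: α = -γ = -1/9
Result: (-1/9)/(t - 8) + (1/3)/(t - 8)² + (1/9)/(t - 5)


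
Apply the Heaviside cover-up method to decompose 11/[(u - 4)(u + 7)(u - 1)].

Cover (u - 4), u=4: A = 11/[(4 + 7)(4 - 1)] = 1/3. Cover (u + 7), u=-7: B = 11/[(-7 - 4)(-7 - 1)] = 1/8. Cover (u - 1), u=1: C = 11/[(1 - 4)(1 + 7)] = -11/24.
Result: (1/3)/(u - 4) + (1/8)/(u + 7) - (11/24)/(u - 1)


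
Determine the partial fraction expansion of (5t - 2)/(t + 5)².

(5t - 2) = α(t + 5) + β. At t = -5: β = 5·(-5) - 2 = -27. Coeff of t: α = 5
Result: 5/(t + 5) - 27/(t + 5)²


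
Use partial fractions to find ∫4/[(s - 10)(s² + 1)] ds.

Cover-up at s=10: α = 4/(10²+1) = 4/101. Coeff matching: β = -4/101, γ = -40/101. Decomposition: (4/101)/(s - 10) - ((4/101)s + 40/101)/(s² + 1). Integrate: linear → ln, quadratic → (1/2)ln + arctan: (4/101) ln|(s - 10)| - (2/101) ln(s² + 1) - (40/101) arctan(s) + C


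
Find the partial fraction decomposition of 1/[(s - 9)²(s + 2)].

Cover-up at s=-2: C = 1/(-2 - 9)² = 1/121. Cover-up at s=9: B = 1/(9 + 2) = 1/11. Comparing s² coeff: A = -C = -1/121
Result: (-1/121)/(s - 9) + (1/11)/(s - 9)² + (1/121)/(s + 2)


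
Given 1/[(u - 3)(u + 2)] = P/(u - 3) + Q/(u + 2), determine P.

Cover-up at u = 3: P = 1/(3 + 2) = 1/5


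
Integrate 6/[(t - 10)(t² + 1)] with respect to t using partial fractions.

Cover-up at t=10: A = 6/(10²+1) = 6/101. Coeff matching: B = -6/101, C = -60/101. Decomposition: (6/101)/(t - 10) - ((6/101)t + 60/101)/(t² + 1). Integrate: linear → ln, quadratic → (1/2)ln + arctan: (6/101) ln|(t - 10)| - (3/101) ln(t² + 1) - (60/101) arctan(t) + C


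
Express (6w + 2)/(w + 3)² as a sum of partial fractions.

(6w + 2) = P(w + 3) + Q. At w = -3: Q = 6·(-3) + 2 = -16. Coeff of w: P = 6
Result: 6/(w + 3) - 16/(w + 3)²


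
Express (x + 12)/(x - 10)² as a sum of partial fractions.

(x + 12) = P(x - 10) + Q. At x = 10: Q = 1·10 + 12 = 22. Coeff of x: P = 1
Result: 1/(x - 10) + 22/(x - 10)²


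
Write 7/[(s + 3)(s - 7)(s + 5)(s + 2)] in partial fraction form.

Using Heaviside cover-up: (7/20)/(s + 3) + (7/1080)/(s - 7) - (7/72)/(s + 5) - (7/27)/(s + 2)


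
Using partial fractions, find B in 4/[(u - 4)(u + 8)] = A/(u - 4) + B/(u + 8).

Cover-up at u = -8: B = 4/(-8 - 4) = -4/12 = -1/3


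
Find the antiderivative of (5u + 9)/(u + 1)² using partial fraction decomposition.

Decompose: α = 5, β = 5·(-1) + 9 = 4, so (5u + 9)/(u + 1)² = 5/(u + 1) + 4/(u + 1)². Integrate: ∫ α/(u + 1) du = 5 ln|(u + 1)|; ∫ β/(u + 1)² du = -4/(u + 1). Sum: 5 ln|(u + 1)| - 4/(u + 1) + C


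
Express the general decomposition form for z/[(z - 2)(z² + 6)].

Linear + irreducible quadratic: P/(z - 2) + (Qz + R)/(z² + 6)


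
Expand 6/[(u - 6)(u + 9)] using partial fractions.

6/(u - 6)(u + 9) = A/(u - 6) + B/(u + 9). A = 6/(6 + 9) = 2/5, B = 6/(-9 - 6) = -2/5
Result: (2/5)/(u - 6) - (2/5)/(u + 9)


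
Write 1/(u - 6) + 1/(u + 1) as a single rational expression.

Common denominator (u - 6)(u + 1). Numerator: 1(u + 1) + 1(u - 6) = (u + 1) + (u - 6) = 2u - 5
Result: (2u - 5)/[(u - 6)(u + 1)]


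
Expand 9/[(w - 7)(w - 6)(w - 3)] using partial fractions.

Using cover-up method: A = 9/4, B = -3, C = 3/4
Result: (9/4)/(w - 7) - 3/(w - 6) + (3/4)/(w - 3)


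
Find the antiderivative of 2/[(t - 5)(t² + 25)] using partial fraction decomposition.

Cover-up at t=5: P = 2/(5²+25) = 1/25. Coeff matching: Q = -1/25, R = -1/5. Decomposition: (1/25)/(t - 5) - ((1/25)t + 1/5)/(t² + 25). Integrate: linear → ln, quadratic → (1/2)ln + arctan: (1/25) ln|(t - 5)| - (1/50) ln(t² + 25) - (1/25) arctan(t/5) + C


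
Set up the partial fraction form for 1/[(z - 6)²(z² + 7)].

Repeated linear + quadratic: α/(z - 6) + β/(z - 6)² + (γz + δ)/(z² + 7)


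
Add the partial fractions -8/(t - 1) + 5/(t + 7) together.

Common denominator (t - 1)(t + 7). Numerator: -8(t + 7) + 5(t - 1) = (-8t - 56) + (5t - 5) = -3t - 61
Result: (-3t - 61)/[(t - 1)(t + 7)]


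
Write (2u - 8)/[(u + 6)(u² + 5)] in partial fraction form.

At u=-6: α = (2·(-6) - 8)/((-6)² + 5) = -20/41. β = -α = 20/41, γ = 2 - (-6)·α = -38/41
Result: (-20/41)/(u + 6) + ((20/41)u - 38/41)/(u² + 5)


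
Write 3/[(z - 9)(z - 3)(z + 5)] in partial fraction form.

Using cover-up method: α = 1/28, β = -1/16, γ = 3/112
Result: (1/28)/(z - 9) - (1/16)/(z - 3) + (3/112)/(z + 5)


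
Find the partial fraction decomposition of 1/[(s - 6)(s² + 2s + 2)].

Cover-up at s = 6: A = 1/(6² + 2·6 + 2) = 1/50. Then B = -A = -1/50, C = -A·(2 + 6) = -4/25
Result: (1/50)/(s - 6) - ((1/50)s + 4/25)/(s² + 2s + 2)


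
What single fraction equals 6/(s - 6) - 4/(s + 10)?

Common denominator (s - 6)(s + 10). Numerator: 6(s + 10) - 4(s - 6) = (6s + 60) - (4s - 24) = 2s + 84
Result: (2s + 84)/[(s - 6)(s + 10)]


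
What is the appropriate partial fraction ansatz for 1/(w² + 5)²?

Repeated quadratic factor: (αw + β)/(w² + 5) + (γw + δ)/(w² + 5)²


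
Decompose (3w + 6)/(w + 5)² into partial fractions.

(3w + 6) = P(w + 5) + Q. At w = -5: Q = 3·(-5) + 6 = -9. Coeff of w: P = 3
Result: 3/(w + 5) - 9/(w + 5)²


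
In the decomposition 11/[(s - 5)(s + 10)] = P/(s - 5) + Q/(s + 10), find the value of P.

Cover-up at s = 5: P = 11/(5 + 10) = 11/15


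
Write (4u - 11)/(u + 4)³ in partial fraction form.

(4u - 11) = A(u + 4)² + B(u + 4) + C. At u = -4: C = 4·(-4) - 11 = -27. Coefficients: A = 0, B = 4
Result: 4/(u + 4)² - 27/(u + 4)³


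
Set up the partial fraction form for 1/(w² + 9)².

Repeated quadratic factor: (αw + β)/(w² + 9) + (γw + δ)/(w² + 9)²


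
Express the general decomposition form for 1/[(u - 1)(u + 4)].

Distinct linear factors: P/(u - 1) + Q/(u + 4)


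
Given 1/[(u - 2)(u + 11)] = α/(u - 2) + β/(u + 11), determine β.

Cover-up at u = -11: β = 1/(-11 - 2) = -1/13


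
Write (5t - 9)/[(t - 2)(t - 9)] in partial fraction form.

At t=2: P = (5·2 - 9)/(2 - 9) = -1/7. At t=9: Q = (5·9 - 9)/(9 - 2) = 36/7
Result: (-1/7)/(t - 2) + (36/7)/(t - 9)


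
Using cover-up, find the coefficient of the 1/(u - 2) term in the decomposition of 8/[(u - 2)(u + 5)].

Cover (u - 2), set u=2: 8/((u + 5) at u=2) = 8/(7) = 8/7


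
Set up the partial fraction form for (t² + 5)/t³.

Repeated linear factor (power 3): A/t + B/t² + C/t³


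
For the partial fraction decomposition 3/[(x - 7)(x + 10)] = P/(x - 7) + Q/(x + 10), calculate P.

Cover-up at x = 7: P = 3/(7 + 10) = 3/17


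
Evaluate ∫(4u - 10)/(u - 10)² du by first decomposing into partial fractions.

Decompose: A = 4, B = 4·10 - 10 = 30, so (4u - 10)/(u - 10)² = 4/(u - 10) + 30/(u - 10)². Integrate: ∫ A/(u - 10) du = 4 ln|(u - 10)|; ∫ B/(u - 10)² du = -30/(u - 10). Sum: 4 ln|(u - 10)| - 30/(u - 10) + C


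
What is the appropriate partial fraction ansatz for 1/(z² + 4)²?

Repeated quadratic factor: (Pz + Q)/(z² + 4) + (Rz + S)/(z² + 4)²


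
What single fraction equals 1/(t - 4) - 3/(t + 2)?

Common denominator (t - 4)(t + 2). Numerator: 1(t + 2) - 3(t - 4) = (t + 2) - (3t - 12) = -2t + 14
Result: (-2t + 14)/[(t - 4)(t + 2)]


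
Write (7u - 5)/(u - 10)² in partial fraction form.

(7u - 5) = A(u - 10) + B. At u = 10: B = 7·10 - 5 = 65. Coeff of u: A = 7
Result: 7/(u - 10) + 65/(u - 10)²


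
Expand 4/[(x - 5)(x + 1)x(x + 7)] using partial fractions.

Using Heaviside cover-up: (1/90)/(x - 5) + (1/9)/(x + 1) - (4/35)/x - (1/126)/(x + 7)


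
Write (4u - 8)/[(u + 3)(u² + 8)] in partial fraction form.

At u=-3: P = (4·(-3) - 8)/((-3)² + 8) = -20/17. Q = -P = 20/17, R = 4 - (-3)·P = 8/17
Result: (-20/17)/(u + 3) + ((20/17)u + 8/17)/(u² + 8)


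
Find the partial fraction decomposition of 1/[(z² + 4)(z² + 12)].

Coefficient matching gives A = C = 0, B = 1/(12-4) = 1/8, D = -B = -1/8
Result: (1/8)/(z² + 4) - (1/8)/(z² + 12)


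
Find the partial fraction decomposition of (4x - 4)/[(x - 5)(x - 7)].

At x=5: P = (4·5 - 4)/(5 - 7) = -8. At x=7: Q = (4·7 - 4)/(7 - 5) = 12
Result: -8/(x - 5) + 12/(x - 7)


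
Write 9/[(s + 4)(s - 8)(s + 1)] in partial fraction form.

Using cover-up method: P = 1/4, Q = 1/12, R = -1/3
Result: (1/4)/(s + 4) + (1/12)/(s - 8) - (1/3)/(s + 1)


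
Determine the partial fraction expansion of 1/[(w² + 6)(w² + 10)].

Coefficient matching gives α = γ = 0, β = 1/(10-6) = 1/4, δ = -β = -1/4
Result: (1/4)/(w² + 6) - (1/4)/(w² + 10)


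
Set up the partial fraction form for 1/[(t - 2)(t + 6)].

Distinct linear factors: A/(t - 2) + B/(t + 6)


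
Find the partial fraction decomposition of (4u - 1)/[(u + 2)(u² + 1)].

At u=-2: P = (4·(-2) - 1)/((-2)² + 1) = -9/5. Q = -P = 9/5, R = 4 - (-2)·P = 2/5
Result: (-9/5)/(u + 2) + ((9/5)u + 2/5)/(u² + 1)


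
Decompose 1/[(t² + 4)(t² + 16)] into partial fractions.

Coefficient matching gives P = R = 0, Q = 1/(16-4) = 1/12, S = -Q = -1/12
Result: (1/12)/(t² + 4) - (1/12)/(t² + 16)


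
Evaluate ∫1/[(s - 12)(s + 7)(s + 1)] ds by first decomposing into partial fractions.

Cover-up: P = 1/247, Q = 1/114, R = -1/78. Decomposition: (1/247)/(s - 12) + (1/114)/(s + 7) - (1/78)/(s + 1). Integrate each term: (1/247) ln|(s - 12)| + (1/114) ln|(s + 7)| - (1/78) ln|(s + 1)| + C


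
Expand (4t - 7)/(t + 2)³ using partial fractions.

(4t - 7) = α(t + 2)² + β(t + 2) + γ. At t = -2: γ = 4·(-2) - 7 = -15. Coefficients: α = 0, β = 4
Result: 4/(t + 2)² - 15/(t + 2)³


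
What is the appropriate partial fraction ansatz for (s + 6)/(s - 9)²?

Repeated linear factor: P/(s - 9) + Q/(s - 9)²


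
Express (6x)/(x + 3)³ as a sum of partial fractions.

(6x) = α(x + 3)² + β(x + 3) + γ. At x = -3: γ = 6·(-3) + 0 = -18. Coefficients: α = 0, β = 6
Result: 6/(x + 3)² - 18/(x + 3)³


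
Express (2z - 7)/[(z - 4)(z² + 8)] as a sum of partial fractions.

At z=4: P = (2·4 - 7)/(4² + 8) = 1/24. Q = -P = -1/24, R = 2 - 4·P = 11/6
Result: (1/24)/(z - 4) - ((1/24)z - 11/6)/(z² + 8)


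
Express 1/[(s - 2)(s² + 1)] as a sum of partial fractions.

Cover-up at s = 2: A = 1/(2² + 1) = 1/5. Then B = -A = -1/5, C = -A·(0 + 2) = -2/5
Result: (1/5)/(s - 2) - ((1/5)s + 2/5)/(s² + 1)


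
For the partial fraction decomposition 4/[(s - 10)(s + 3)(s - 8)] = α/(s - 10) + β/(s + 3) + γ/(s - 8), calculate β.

Cover-up at s = -3: β = 4/[(-3 - 10)(-3 - 8)] = 4/[(-13)(-11)] = 4/143


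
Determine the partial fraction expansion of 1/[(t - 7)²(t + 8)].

Cover-up at t=-8: R = 1/(-8 - 7)² = 1/225. Cover-up at t=7: Q = 1/(7 + 8) = 1/15. Comparing t² coeff: P = -R = -1/225
Result: (-1/225)/(t - 7) + (1/15)/(t - 7)² + (1/225)/(t + 8)


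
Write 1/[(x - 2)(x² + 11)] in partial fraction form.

Cover-up at x = 2: P = 1/(2² + 11) = 1/15. Then Q = -P = -1/15, R = -P·(0 + 2) = -2/15
Result: (1/15)/(x - 2) - ((1/15)x + 2/15)/(x² + 11)


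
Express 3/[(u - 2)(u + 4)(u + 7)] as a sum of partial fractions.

Using cover-up method: P = 1/18, Q = -1/6, R = 1/9
Result: (1/18)/(u - 2) - (1/6)/(u + 4) + (1/9)/(u + 7)


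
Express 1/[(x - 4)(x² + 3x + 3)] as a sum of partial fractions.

Cover-up at x = 4: P = 1/(4² + 3·4 + 3) = 1/31. Then Q = -P = -1/31, R = -P·(3 + 4) = -7/31
Result: (1/31)/(x - 4) - ((1/31)x + 7/31)/(x² + 3x + 3)


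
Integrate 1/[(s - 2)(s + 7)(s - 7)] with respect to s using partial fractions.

Cover-up: P = -1/45, Q = 1/126, R = 1/70. Decomposition: (-1/45)/(s - 2) + (1/126)/(s + 7) + (1/70)/(s - 7). Integrate each term: (-1/45) ln|(s - 2)| + (1/126) ln|(s + 7)| + (1/70) ln|(s - 7)| + C


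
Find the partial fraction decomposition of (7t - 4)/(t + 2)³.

(7t - 4) = A(t + 2)² + B(t + 2) + C. At t = -2: C = 7·(-2) - 4 = -18. Coefficients: A = 0, B = 7
Result: 7/(t + 2)² - 18/(t + 2)³


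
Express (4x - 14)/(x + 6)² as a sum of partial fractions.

(4x - 14) = α(x + 6) + β. At x = -6: β = 4·(-6) - 14 = -38. Coeff of x: α = 4
Result: 4/(x + 6) - 38/(x + 6)²


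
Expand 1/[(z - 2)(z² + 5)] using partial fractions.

Cover-up at z = 2: P = 1/(2² + 5) = 1/9. Then Q = -P = -1/9, R = -P·(0 + 2) = -2/9
Result: (1/9)/(z - 2) - ((1/9)z + 2/9)/(z² + 5)


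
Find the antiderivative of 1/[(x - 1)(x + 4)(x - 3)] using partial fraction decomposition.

Cover-up: P = -1/10, Q = 1/35, R = 1/14. Decomposition: (-1/10)/(x - 1) + (1/35)/(x + 4) + (1/14)/(x - 3). Integrate each term: (-1/10) ln|(x - 1)| + (1/35) ln|(x + 4)| + (1/14) ln|(x - 3)| + C


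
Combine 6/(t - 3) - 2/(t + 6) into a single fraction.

Common denominator (t - 3)(t + 6). Numerator: 6(t + 6) - 2(t - 3) = (6t + 36) - (2t - 6) = 4t + 42
Result: (4t + 42)/[(t - 3)(t + 6)]


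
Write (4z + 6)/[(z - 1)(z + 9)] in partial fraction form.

At z=1: P = (4·1 + 6)/(1 + 9) = 1. At z=-9: Q = (4·(-9) + 6)/(-9 - 1) = 3
Result: 1/(z - 1) + 3/(z + 9)


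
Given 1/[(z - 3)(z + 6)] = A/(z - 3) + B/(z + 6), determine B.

Cover-up at z = -6: B = 1/(-6 - 3) = -1/9


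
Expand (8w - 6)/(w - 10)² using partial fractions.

(8w - 6) = P(w - 10) + Q. At w = 10: Q = 8·10 - 6 = 74. Coeff of w: P = 8
Result: 8/(w - 10) + 74/(w - 10)²


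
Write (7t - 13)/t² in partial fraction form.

(7t - 13) = αt + β. At t = 0: β = 7·0 - 13 = -13. Coeff of t: α = 7
Result: 7/t - 13/t²


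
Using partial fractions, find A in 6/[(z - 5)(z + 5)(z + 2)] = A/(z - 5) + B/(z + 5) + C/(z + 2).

Cover-up at z = 5: A = 6/[(5 + 5)(5 + 2)] = 6/[(10)(7)] = 6/70 = 3/35


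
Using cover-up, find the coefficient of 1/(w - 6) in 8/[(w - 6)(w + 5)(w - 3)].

Cover (w - 6), set w=6: 8/[(6 + 5)(6 - 3)] = 8/33


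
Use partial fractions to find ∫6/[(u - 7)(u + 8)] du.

Decompose: 6/[(u - 7)(u + 8)] = (2/5)/(u - 7) - (2/5)/(u + 8). Integrate each term: (2/5) ln|(u - 7)| - (2/5) ln|(u + 8)| + C


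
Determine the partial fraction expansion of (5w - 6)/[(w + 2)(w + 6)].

At w=-2: P = (5·(-2) - 6)/(-2 + 6) = -4. At w=-6: Q = (5·(-6) - 6)/(-6 + 2) = 9
Result: -4/(w + 2) + 9/(w + 6)


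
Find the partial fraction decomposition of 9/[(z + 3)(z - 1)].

9/(z + 3)(z - 1) = A/(z + 3) + B/(z - 1). A = 9/(-3 - 1) = -9/4, B = 9/(1 + 3) = 9/4
Result: (-9/4)/(z + 3) + (9/4)/(z - 1)


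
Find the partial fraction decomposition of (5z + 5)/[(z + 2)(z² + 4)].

At z=-2: A = (5·(-2) + 5)/((-2)² + 4) = -5/8. B = -A = 5/8, C = 5 - (-2)·A = 15/4
Result: (-5/8)/(z + 2) + ((5/8)z + 15/4)/(z² + 4)


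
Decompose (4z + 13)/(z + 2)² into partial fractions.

(4z + 13) = A(z + 2) + B. At z = -2: B = 4·(-2) + 13 = 5. Coeff of z: A = 4
Result: 4/(z + 2) + 5/(z + 2)²


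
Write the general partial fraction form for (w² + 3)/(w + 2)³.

Repeated linear factor (power 3): α/(w + 2) + β/(w + 2)² + γ/(w + 2)³


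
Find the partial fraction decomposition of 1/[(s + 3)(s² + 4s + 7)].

Cover-up at s = -3: P = 1/((-3)² + 4·(-3) + 7) = 1/4. Then Q = -P = -1/4, R = -P·(4 - 3) = -1/4
Result: (1/4)/(s + 3) - ((1/4)s + 1/4)/(s² + 4s + 7)


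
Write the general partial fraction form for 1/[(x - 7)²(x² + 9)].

Repeated linear + quadratic: A/(x - 7) + B/(x - 7)² + (Cx + D)/(x² + 9)


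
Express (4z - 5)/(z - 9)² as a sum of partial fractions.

(4z - 5) = A(z - 9) + B. At z = 9: B = 4·9 - 5 = 31. Coeff of z: A = 4
Result: 4/(z - 9) + 31/(z - 9)²


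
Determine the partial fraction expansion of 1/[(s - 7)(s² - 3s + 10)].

Cover-up at s = 7: α = 1/(7² - 3·7 + 10) = 1/38. Then β = -α = -1/38, γ = -α·(-3 + 7) = -2/19
Result: (1/38)/(s - 7) - ((1/38)s + 2/19)/(s² - 3s + 10)


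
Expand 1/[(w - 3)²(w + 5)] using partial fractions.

Cover-up at w=-5: γ = 1/(-5 - 3)² = 1/64. Cover-up at w=3: β = 1/(3 + 5) = 1/8. Comparing w² coeff: α = -γ = -1/64
Result: (-1/64)/(w - 3) + (1/8)/(w - 3)² + (1/64)/(w + 5)


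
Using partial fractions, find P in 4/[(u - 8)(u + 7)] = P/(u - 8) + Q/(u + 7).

Cover-up at u = 8: P = 4/(8 + 7) = 4/15


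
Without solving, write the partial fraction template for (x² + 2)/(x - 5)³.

Repeated linear factor (power 3): α/(x - 5) + β/(x - 5)² + γ/(x - 5)³


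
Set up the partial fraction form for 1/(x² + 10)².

Repeated quadratic factor: (Px + Q)/(x² + 10) + (Rx + S)/(x² + 10)²


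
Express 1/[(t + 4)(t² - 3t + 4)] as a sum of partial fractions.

Cover-up at t = -4: A = 1/((-4)² - 3·(-4) + 4) = 1/32. Then B = -A = -1/32, C = -A·(-3 - 4) = 7/32
Result: (1/32)/(t + 4) - ((1/32)t - 7/32)/(t² - 3t + 4)


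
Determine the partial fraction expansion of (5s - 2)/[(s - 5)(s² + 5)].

At s=5: α = (5·5 - 2)/(5² + 5) = 23/30. β = -α = -23/30, γ = 5 - 5·α = 7/6
Result: (23/30)/(s - 5) - ((23/30)s - 7/6)/(s² + 5)


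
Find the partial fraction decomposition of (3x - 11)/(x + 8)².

(3x - 11) = A(x + 8) + B. At x = -8: B = 3·(-8) - 11 = -35. Coeff of x: A = 3
Result: 3/(x + 8) - 35/(x + 8)²


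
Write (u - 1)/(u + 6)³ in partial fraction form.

(u - 1) = P(u + 6)² + Q(u + 6) + R. At u = -6: R = 1·(-6) - 1 = -7. Coefficients: P = 0, Q = 1
Result: 1/(u + 6)² - 7/(u + 6)³


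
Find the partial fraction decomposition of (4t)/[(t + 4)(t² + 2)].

At t=-4: A = (4·(-4) + 0)/((-4)² + 2) = -8/9. B = -A = 8/9, C = 4 - (-4)·A = 4/9
Result: (-8/9)/(t + 4) + ((8/9)t + 4/9)/(t² + 2)


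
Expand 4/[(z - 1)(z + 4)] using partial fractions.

4/(z - 1)(z + 4) = A/(z - 1) + B/(z + 4). A = 4/(1 + 4) = 4/5, B = 4/(-4 - 1) = -4/5
Result: (4/5)/(z - 1) - (4/5)/(z + 4)


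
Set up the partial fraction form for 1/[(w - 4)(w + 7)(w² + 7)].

Two linear + quadratic: A/(w - 4) + B/(w + 7) + (Cw + D)/(w² + 7)


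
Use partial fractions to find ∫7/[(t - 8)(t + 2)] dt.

Decompose: 7/[(t - 8)(t + 2)] = (7/10)/(t - 8) - (7/10)/(t + 2). Integrate each term: (7/10) ln|(t - 8)| - (7/10) ln|(t + 2)| + C


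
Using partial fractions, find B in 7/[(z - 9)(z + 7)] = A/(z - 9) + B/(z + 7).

Cover-up at z = -7: B = 7/(-7 - 9) = -7/16


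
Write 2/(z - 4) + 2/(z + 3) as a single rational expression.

Common denominator (z - 4)(z + 3). Numerator: 2(z + 3) + 2(z - 4) = (2z + 6) + (2z - 8) = 4z - 2
Result: (4z - 2)/[(z - 4)(z + 3)]


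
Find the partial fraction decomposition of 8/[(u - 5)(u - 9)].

8/(u - 5)(u - 9) = α/(u - 5) + β/(u - 9). α = 8/(5 - 9) = -2, β = 8/(9 - 5) = 2
Result: -2/(u - 5) + 2/(u - 9)


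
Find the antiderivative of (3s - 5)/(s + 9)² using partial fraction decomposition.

Decompose: A = 3, B = 3·(-9) - 5 = -32, so (3s - 5)/(s + 9)² = 3/(s + 9) - 32/(s + 9)². Integrate: ∫ A/(s + 9) ds = 3 ln|(s + 9)|; ∫ B/(s + 9)² ds = 32/(s + 9). Sum: 3 ln|(s + 9)| + 32/(s + 9) + C


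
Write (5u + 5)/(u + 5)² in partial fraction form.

(5u + 5) = A(u + 5) + B. At u = -5: B = 5·(-5) + 5 = -20. Coeff of u: A = 5
Result: 5/(u + 5) - 20/(u + 5)²


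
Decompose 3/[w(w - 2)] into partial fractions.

3/w(w - 2) = α/w + β/(w - 2). α = 3/(0 - 2) = -3/2, β = 3/(2 - 0) = 3/2
Result: (-3/2)/w + (3/2)/(w - 2)


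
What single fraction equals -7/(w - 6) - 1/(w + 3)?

Common denominator (w - 6)(w + 3). Numerator: -7(w + 3) - 1(w - 6) = (-7w - 21) - (w - 6) = -8w - 15
Result: (-8w - 15)/[(w - 6)(w + 3)]


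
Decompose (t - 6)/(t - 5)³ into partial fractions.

(t - 6) = P(t - 5)² + Q(t - 5) + R. At t = 5: R = 1·5 - 6 = -1. Coefficients: P = 0, Q = 1
Result: 1/(t - 5)² - 1/(t - 5)³


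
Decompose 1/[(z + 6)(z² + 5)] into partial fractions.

Cover-up at z = -6: α = 1/((-6)² + 5) = 1/41. Then β = -α = -1/41, γ = -α·(0 - 6) = 6/41
Result: (1/41)/(z + 6) - ((1/41)z - 6/41)/(z² + 5)


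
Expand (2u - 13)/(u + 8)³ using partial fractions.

(2u - 13) = A(u + 8)² + B(u + 8) + C. At u = -8: C = 2·(-8) - 13 = -29. Coefficients: A = 0, B = 2
Result: 2/(u + 8)² - 29/(u + 8)³


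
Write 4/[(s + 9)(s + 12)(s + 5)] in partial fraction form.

Using cover-up method: P = -1/3, Q = 4/21, R = 1/7
Result: (-1/3)/(s + 9) + (4/21)/(s + 12) + (1/7)/(s + 5)


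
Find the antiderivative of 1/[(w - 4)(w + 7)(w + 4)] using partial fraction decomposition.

Cover-up: P = 1/88, Q = 1/33, R = -1/24. Decomposition: (1/88)/(w - 4) + (1/33)/(w + 7) - (1/24)/(w + 4). Integrate each term: (1/88) ln|(w - 4)| + (1/33) ln|(w + 7)| - (1/24) ln|(w + 4)| + C


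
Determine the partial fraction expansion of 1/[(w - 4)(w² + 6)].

Cover-up at w = 4: P = 1/(4² + 6) = 1/22. Then Q = -P = -1/22, R = -P·(0 + 4) = -2/11
Result: (1/22)/(w - 4) - ((1/22)w + 2/11)/(w² + 6)


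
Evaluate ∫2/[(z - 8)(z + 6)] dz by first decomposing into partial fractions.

Decompose: 2/[(z - 8)(z + 6)] = (1/7)/(z - 8) - (1/7)/(z + 6). Integrate each term: (1/7) ln|(z - 8)| - (1/7) ln|(z + 6)| + C


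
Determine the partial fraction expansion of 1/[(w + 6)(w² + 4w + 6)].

Cover-up at w = -6: α = 1/((-6)² + 4·(-6) + 6) = 1/18. Then β = -α = -1/18, γ = -α·(4 - 6) = 1/9
Result: (1/18)/(w + 6) - ((1/18)w - 1/9)/(w² + 4w + 6)


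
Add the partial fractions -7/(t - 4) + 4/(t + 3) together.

Common denominator (t - 4)(t + 3). Numerator: -7(t + 3) + 4(t - 4) = (-7t - 21) + (4t - 16) = -3t - 37
Result: (-3t - 37)/[(t - 4)(t + 3)]


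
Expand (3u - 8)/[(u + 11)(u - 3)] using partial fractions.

At u=-11: A = (3·(-11) - 8)/(-11 - 3) = 41/14. At u=3: B = (3·3 - 8)/(3 + 11) = 1/14
Result: (41/14)/(u + 11) + (1/14)/(u - 3)


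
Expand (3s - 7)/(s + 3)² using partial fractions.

(3s - 7) = α(s + 3) + β. At s = -3: β = 3·(-3) - 7 = -16. Coeff of s: α = 3
Result: 3/(s + 3) - 16/(s + 3)²


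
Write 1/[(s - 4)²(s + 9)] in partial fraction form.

Cover-up at s=-9: γ = 1/(-9 - 4)² = 1/169. Cover-up at s=4: β = 1/(4 + 9) = 1/13. Comparing s² coeff: α = -γ = -1/169
Result: (-1/169)/(s - 4) + (1/13)/(s - 4)² + (1/169)/(s + 9)


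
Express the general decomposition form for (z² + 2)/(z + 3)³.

Repeated linear factor (power 3): P/(z + 3) + Q/(z + 3)² + R/(z + 3)³


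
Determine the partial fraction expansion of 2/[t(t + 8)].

2/t(t + 8) = P/t + Q/(t + 8). P = 2/(0 + 8) = 1/4, Q = 2/(-8 - 0) = -1/4
Result: (1/4)/t - (1/4)/(t + 8)


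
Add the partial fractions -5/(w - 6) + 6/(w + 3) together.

Common denominator (w - 6)(w + 3). Numerator: -5(w + 3) + 6(w - 6) = (-5w - 15) + (6w - 36) = w - 51
Result: (w - 51)/[(w - 6)(w + 3)]


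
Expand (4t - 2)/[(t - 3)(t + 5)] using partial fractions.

At t=3: A = (4·3 - 2)/(3 + 5) = 5/4. At t=-5: B = (4·(-5) - 2)/(-5 - 3) = 11/4
Result: (5/4)/(t - 3) + (11/4)/(t + 5)


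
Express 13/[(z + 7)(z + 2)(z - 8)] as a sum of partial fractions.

Using cover-up method: α = 13/75, β = -13/50, γ = 13/150
Result: (13/75)/(z + 7) - (13/50)/(z + 2) + (13/150)/(z - 8)


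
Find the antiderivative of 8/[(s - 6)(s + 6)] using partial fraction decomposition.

Decompose: 8/[(s - 6)(s + 6)] = (2/3)/(s - 6) - (2/3)/(s + 6). Integrate each term: (2/3) ln|(s - 6)| - (2/3) ln|(s + 6)| + C


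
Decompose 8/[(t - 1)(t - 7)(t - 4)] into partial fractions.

Using cover-up method: P = 4/9, Q = 4/9, R = -8/9
Result: (4/9)/(t - 1) + (4/9)/(t - 7) - (8/9)/(t - 4)


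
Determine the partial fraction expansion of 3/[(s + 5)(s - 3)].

3/(s + 5)(s - 3) = P/(s + 5) + Q/(s - 3). P = 3/(-5 - 3) = -3/8, Q = 3/(3 + 5) = 3/8
Result: (-3/8)/(s + 5) + (3/8)/(s - 3)


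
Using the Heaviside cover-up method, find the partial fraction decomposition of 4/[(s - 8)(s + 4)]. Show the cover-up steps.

Cover (s - 8): set s=8, get P = 4/(8 + 4) = 1/3. Cover (s + 4): set s=-4, get Q = 4/(-4 - 8) = -1/3.
Result: (1/3)/(s - 8) - (1/3)/(s + 4)


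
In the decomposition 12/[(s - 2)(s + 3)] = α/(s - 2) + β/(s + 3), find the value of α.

Cover-up at s = 2: α = 12/(2 + 3) = 12/5


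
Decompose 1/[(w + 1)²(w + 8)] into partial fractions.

Cover-up at w=-8: γ = 1/(-8 + 1)² = 1/49. Cover-up at w=-1: β = 1/(-1 + 8) = 1/7. Comparing w² coeff: α = -γ = -1/49
Result: (-1/49)/(w + 1) + (1/7)/(w + 1)² + (1/49)/(w + 8)


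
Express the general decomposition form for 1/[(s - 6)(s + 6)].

Distinct linear factors: A/(s - 6) + B/(s + 6)


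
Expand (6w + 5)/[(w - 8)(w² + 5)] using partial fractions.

At w=8: P = (6·8 + 5)/(8² + 5) = 53/69. Q = -P = -53/69, R = 6 - 8·P = -10/69
Result: (53/69)/(w - 8) - ((53/69)w + 10/69)/(w² + 5)


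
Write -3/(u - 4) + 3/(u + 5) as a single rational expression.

Common denominator (u - 4)(u + 5). Numerator: -3(u + 5) + 3(u - 4) = (-3u - 15) + (3u - 12) = -27
Result: (-27)/[(u - 4)(u + 5)]


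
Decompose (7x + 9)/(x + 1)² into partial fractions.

(7x + 9) = P(x + 1) + Q. At x = -1: Q = 7·(-1) + 9 = 2. Coeff of x: P = 7
Result: 7/(x + 1) + 2/(x + 1)²


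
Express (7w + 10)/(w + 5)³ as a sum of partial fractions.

(7w + 10) = P(w + 5)² + Q(w + 5) + R. At w = -5: R = 7·(-5) + 10 = -25. Coefficients: P = 0, Q = 7
Result: 7/(w + 5)² - 25/(w + 5)³


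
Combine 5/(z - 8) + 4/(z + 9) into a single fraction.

Common denominator (z - 8)(z + 9). Numerator: 5(z + 9) + 4(z - 8) = (5z + 45) + (4z - 32) = 9z + 13
Result: (9z + 13)/[(z - 8)(z + 9)]


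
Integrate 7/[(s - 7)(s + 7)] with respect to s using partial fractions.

Decompose: 7/[(s - 7)(s + 7)] = (1/2)/(s - 7) - (1/2)/(s + 7). Integrate each term: (1/2) ln|(s - 7)| - (1/2) ln|(s + 7)| + C


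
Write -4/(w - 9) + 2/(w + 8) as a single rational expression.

Common denominator (w - 9)(w + 8). Numerator: -4(w + 8) + 2(w - 9) = (-4w - 32) + (2w - 18) = -2w - 50
Result: (-2w - 50)/[(w - 9)(w + 8)]


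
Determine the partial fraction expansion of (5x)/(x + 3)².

(5x) = P(x + 3) + Q. At x = -3: Q = 5·(-3) + 0 = -15. Coeff of x: P = 5
Result: 5/(x + 3) - 15/(x + 3)²


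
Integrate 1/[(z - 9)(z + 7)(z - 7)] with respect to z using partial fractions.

Cover-up: P = 1/32, Q = 1/224, R = -1/28. Decomposition: (1/32)/(z - 9) + (1/224)/(z + 7) - (1/28)/(z - 7). Integrate each term: (1/32) ln|(z - 9)| + (1/224) ln|(z + 7)| - (1/28) ln|(z - 7)| + C


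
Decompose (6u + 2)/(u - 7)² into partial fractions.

(6u + 2) = P(u - 7) + Q. At u = 7: Q = 6·7 + 2 = 44. Coeff of u: P = 6
Result: 6/(u - 7) + 44/(u - 7)²


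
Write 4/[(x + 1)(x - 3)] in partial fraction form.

4/(x + 1)(x - 3) = A/(x + 1) + B/(x - 3). A = 4/(-1 - 3) = -1, B = 4/(3 + 1) = 1
Result: -1/(x + 1) + 1/(x - 3)


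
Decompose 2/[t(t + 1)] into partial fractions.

2/t(t + 1) = P/t + Q/(t + 1). P = 2/(0 + 1) = 2, Q = 2/(-1 - 0) = -2
Result: 2/t - 2/(t + 1)


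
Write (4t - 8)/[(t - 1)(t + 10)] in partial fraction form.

At t=1: A = (4·1 - 8)/(1 + 10) = -4/11. At t=-10: B = (4·(-10) - 8)/(-10 - 1) = 48/11
Result: (-4/11)/(t - 1) + (48/11)/(t + 10)


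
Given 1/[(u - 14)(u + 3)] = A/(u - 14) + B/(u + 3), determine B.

Cover-up at u = -3: B = 1/(-3 - 14) = -1/17


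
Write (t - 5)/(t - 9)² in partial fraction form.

(t - 5) = P(t - 9) + Q. At t = 9: Q = 1·9 - 5 = 4. Coeff of t: P = 1
Result: 1/(t - 9) + 4/(t - 9)²


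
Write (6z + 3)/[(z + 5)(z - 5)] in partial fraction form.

At z=-5: α = (6·(-5) + 3)/(-5 - 5) = 27/10. At z=5: β = (6·5 + 3)/(5 + 5) = 33/10
Result: (27/10)/(z + 5) + (33/10)/(z - 5)


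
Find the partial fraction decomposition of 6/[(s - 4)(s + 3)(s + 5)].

Using cover-up method: A = 2/21, B = -3/7, C = 1/3
Result: (2/21)/(s - 4) - (3/7)/(s + 3) + (1/3)/(s + 5)


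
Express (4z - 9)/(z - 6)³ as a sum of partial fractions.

(4z - 9) = A(z - 6)² + B(z - 6) + C. At z = 6: C = 4·6 - 9 = 15. Coefficients: A = 0, B = 4
Result: 4/(z - 6)² + 15/(z - 6)³


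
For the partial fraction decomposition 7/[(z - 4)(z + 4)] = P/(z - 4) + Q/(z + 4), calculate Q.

Cover-up at z = -4: Q = 7/(-4 - 4) = -7/8


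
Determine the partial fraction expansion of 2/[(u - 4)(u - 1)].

2/(u - 4)(u - 1) = A/(u - 4) + B/(u - 1). A = 2/(4 - 1) = 2/3, B = 2/(1 - 4) = -2/3
Result: (2/3)/(u - 4) - (2/3)/(u - 1)


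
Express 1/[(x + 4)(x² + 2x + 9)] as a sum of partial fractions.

Cover-up at x = -4: α = 1/((-4)² + 2·(-4) + 9) = 1/17. Then β = -α = -1/17, γ = -α·(2 - 4) = 2/17
Result: (1/17)/(x + 4) - ((1/17)x - 2/17)/(x² + 2x + 9)


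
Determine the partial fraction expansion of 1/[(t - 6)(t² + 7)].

Cover-up at t = 6: A = 1/(6² + 7) = 1/43. Then B = -A = -1/43, C = -A·(0 + 6) = -6/43
Result: (1/43)/(t - 6) - ((1/43)t + 6/43)/(t² + 7)


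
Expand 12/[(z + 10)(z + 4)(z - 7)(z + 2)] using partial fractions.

Using Heaviside cover-up: (-1/68)/(z + 10) + (1/11)/(z + 4) + (4/561)/(z - 7) - (1/12)/(z + 2)


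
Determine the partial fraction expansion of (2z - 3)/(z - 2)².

(2z - 3) = α(z - 2) + β. At z = 2: β = 2·2 - 3 = 1. Coeff of z: α = 2
Result: 2/(z - 2) + 1/(z - 2)²


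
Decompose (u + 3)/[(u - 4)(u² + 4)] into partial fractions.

At u=4: α = (1·4 + 3)/(4² + 4) = 7/20. β = -α = -7/20, γ = 1 - 4·α = -2/5
Result: (7/20)/(u - 4) - ((7/20)u + 2/5)/(u² + 4)


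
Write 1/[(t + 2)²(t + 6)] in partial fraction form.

Cover-up at t=-6: C = 1/(-6 + 2)² = 1/16. Cover-up at t=-2: B = 1/(-2 + 6) = 1/4. Comparing t² coeff: A = -C = -1/16
Result: (-1/16)/(t + 2) + (1/4)/(t + 2)² + (1/16)/(t + 6)


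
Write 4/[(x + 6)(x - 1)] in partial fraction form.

4/(x + 6)(x - 1) = A/(x + 6) + B/(x - 1). A = 4/(-6 - 1) = -4/7, B = 4/(1 + 6) = 4/7
Result: (-4/7)/(x + 6) + (4/7)/(x - 1)


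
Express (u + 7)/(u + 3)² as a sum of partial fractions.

(u + 7) = A(u + 3) + B. At u = -3: B = 1·(-3) + 7 = 4. Coeff of u: A = 1
Result: 1/(u + 3) + 4/(u + 3)²


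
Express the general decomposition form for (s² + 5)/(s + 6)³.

Repeated linear factor (power 3): α/(s + 6) + β/(s + 6)² + γ/(s + 6)³


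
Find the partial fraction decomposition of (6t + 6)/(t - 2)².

(6t + 6) = α(t - 2) + β. At t = 2: β = 6·2 + 6 = 18. Coeff of t: α = 6
Result: 6/(t - 2) + 18/(t - 2)²


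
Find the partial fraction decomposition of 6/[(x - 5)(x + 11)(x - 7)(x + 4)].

Using Heaviside cover-up: (-1/48)/(x - 5) - (1/336)/(x + 11) + (1/66)/(x - 7) + (2/231)/(x + 4)


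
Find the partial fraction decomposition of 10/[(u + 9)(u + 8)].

10/(u + 9)(u + 8) = A/(u + 9) + B/(u + 8). A = 10/(-9 + 8) = -10, B = 10/(-8 + 9) = 10
Result: -10/(u + 9) + 10/(u + 8)


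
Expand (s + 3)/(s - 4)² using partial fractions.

(s + 3) = A(s - 4) + B. At s = 4: B = 1·4 + 3 = 7. Coeff of s: A = 1
Result: 1/(s - 4) + 7/(s - 4)²


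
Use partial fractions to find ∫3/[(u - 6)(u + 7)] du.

Decompose: 3/[(u - 6)(u + 7)] = (3/13)/(u - 6) - (3/13)/(u + 7). Integrate each term: (3/13) ln|(u - 6)| - (3/13) ln|(u + 7)| + C


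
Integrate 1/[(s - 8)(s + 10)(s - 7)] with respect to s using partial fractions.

Cover-up: α = 1/18, β = 1/306, γ = -1/17. Decomposition: (1/18)/(s - 8) + (1/306)/(s + 10) - (1/17)/(s - 7). Integrate each term: (1/18) ln|(s - 8)| + (1/306) ln|(s + 10)| - (1/17) ln|(s - 7)| + C


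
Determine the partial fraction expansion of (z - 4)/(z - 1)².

(z - 4) = P(z - 1) + Q. At z = 1: Q = 1·1 - 4 = -3. Coeff of z: P = 1
Result: 1/(z - 1) - 3/(z - 1)²


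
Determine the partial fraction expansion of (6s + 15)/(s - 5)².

(6s + 15) = A(s - 5) + B. At s = 5: B = 6·5 + 15 = 45. Coeff of s: A = 6
Result: 6/(s - 5) + 45/(s - 5)²


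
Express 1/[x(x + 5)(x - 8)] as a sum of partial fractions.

Using cover-up method: P = -1/40, Q = 1/65, R = 1/104
Result: (-1/40)/x + (1/65)/(x + 5) + (1/104)/(x - 8)


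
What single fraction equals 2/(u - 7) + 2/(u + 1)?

Common denominator (u - 7)(u + 1). Numerator: 2(u + 1) + 2(u - 7) = (2u + 2) + (2u - 14) = 4u - 12
Result: (4u - 12)/[(u - 7)(u + 1)]


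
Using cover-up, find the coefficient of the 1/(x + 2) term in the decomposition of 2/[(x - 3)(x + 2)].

Cover (x + 2), set x=-2: 2/((x - 3) at x=-2) = 2/(-5) = -2/5


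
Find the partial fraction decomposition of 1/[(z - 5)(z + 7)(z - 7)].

Using cover-up method: α = -1/24, β = 1/168, γ = 1/28
Result: (-1/24)/(z - 5) + (1/168)/(z + 7) + (1/28)/(z - 7)


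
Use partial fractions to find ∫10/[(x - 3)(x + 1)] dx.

Decompose: 10/[(x - 3)(x + 1)] = (5/2)/(x - 3) - (5/2)/(x + 1). Integrate each term: (5/2) ln|(x - 3)| - (5/2) ln|(x + 1)| + C


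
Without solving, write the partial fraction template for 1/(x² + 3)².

Repeated quadratic factor: (Ax + B)/(x² + 3) + (Cx + D)/(x² + 3)²


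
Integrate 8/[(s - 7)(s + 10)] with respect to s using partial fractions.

Decompose: 8/[(s - 7)(s + 10)] = (8/17)/(s - 7) - (8/17)/(s + 10). Integrate each term: (8/17) ln|(s - 7)| - (8/17) ln|(s + 10)| + C
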